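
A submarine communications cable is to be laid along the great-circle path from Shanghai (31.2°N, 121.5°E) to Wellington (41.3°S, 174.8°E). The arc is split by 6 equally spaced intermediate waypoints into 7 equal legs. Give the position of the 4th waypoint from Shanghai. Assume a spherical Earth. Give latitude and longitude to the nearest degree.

≈ 11°S, 150°E

Write both endpoints as unit vectors p₁, p₂ with components (cos φ cos λ, cos φ sin λ, sin φ).
The central angle between the endpoints is δ = arccos(p₁·p₂) ≈ 1.529 rad (87.6°).
Interpolate at f = 4/7 with slerp weights a = sin((1−f)δ)/sin δ ≈ 0.610, b = sin(fδ)/sin δ ≈ 0.767.
p = a·p₁ + b·p₂ ≈ (-0.847, 0.497, -0.191); φ = arcsin(p_z) ≈ -10.98°, λ = atan2(p_y, p_x) ≈ 149.59°.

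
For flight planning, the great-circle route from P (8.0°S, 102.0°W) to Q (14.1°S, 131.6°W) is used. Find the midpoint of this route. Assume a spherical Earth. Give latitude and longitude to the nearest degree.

≈ (11°S, 117°W)

From cos δ = sin φ₁ sin φ₂ + cos φ₁ cos φ₂ cos Δλ, the central angle is δ ≈ 0.518 rad (29.7°).
Interpolate at f = 1/2 with slerp weights a = sin((1−f)δ)/sin δ ≈ 0.517, b = sin(fδ)/sin δ ≈ 0.517.
p = a·p₁ + b·p₂ ≈ (-0.440, -0.876, -0.198); φ = arcsin(p_z) ≈ -11.42°, λ = atan2(p_y, p_x) ≈ -116.64°.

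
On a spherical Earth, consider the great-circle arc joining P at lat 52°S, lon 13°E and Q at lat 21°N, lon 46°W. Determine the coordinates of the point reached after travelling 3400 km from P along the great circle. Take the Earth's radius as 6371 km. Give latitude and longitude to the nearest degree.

From cos δ = sin φ₁ sin φ₂ + cos φ₁ cos φ₂ cos Δλ, the central angle is δ ≈ 1.557 rad (89.2°). The total great-circle distance is δ·R ≈ 1.557 × 6371 ≈ 9921 km, so the target fraction is f = 3400/9921 ≈ 0.343.
Interpolate at f ≈ 0.343 with slerp weights a = sin((1−f)δ)/sin δ ≈ 0.854, b = sin(fδ)/sin δ ≈ 0.509.
p = a·p₁ + b·p₂ ≈ (0.842, -0.223, -0.491); φ = arcsin(p_z) ≈ -29.38°, λ = atan2(p_y, p_x) ≈ -14.85°.

≈ lat 29°S, lon 15°W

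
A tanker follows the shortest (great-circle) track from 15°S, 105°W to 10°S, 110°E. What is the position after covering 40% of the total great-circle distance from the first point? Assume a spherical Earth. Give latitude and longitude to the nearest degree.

Convert each endpoint to a unit vector on the sphere (x = cos φ cos λ, y = cos φ sin λ, z = sin φ).
The central angle between the endpoints is δ = arccos(p₁·p₂) ≈ 2.395 rad (137.2°).
Interpolate at f = 0.40 with slerp weights a = sin((1−f)δ)/sin δ ≈ 1.460, b = sin(fδ)/sin δ ≈ 1.205.
p = a·p₁ + b·p₂ ≈ (-0.771, -0.247, -0.587); φ = arcsin(p_z) ≈ -35.95°, λ = atan2(p_y, p_x) ≈ -162.24°.

≈ 36°S, 162°W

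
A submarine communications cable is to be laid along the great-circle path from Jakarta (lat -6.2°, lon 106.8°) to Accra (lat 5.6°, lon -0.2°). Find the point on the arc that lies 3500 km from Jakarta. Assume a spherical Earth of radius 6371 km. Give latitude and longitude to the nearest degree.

≈ lat -3°, lon 75°

Write both endpoints as unit vectors p₁, p₂ with components (cos φ cos λ, cos φ sin λ, sin φ).
The central angle between the endpoints is δ = arccos(p₁·p₂) ≈ 1.875 rad (107.4°). The total great-circle distance is δ·R ≈ 1.875 × 6371 ≈ 11947 km, so the target fraction is f = 3500/11947 ≈ 0.293.
Interpolate at f ≈ 0.293 with slerp weights a = sin((1−f)δ)/sin δ ≈ 1.017, b = sin(fδ)/sin δ ≈ 0.547.
p = a·p₁ + b·p₂ ≈ (0.252, 0.966, -0.056); φ = arcsin(p_z) ≈ -3.23°, λ = atan2(p_y, p_x) ≈ 75.35°.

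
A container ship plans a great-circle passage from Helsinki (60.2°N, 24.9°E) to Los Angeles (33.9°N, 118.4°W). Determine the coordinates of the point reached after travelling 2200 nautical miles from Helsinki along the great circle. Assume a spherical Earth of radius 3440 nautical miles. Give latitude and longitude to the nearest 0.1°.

≈ 72.3°N, 74.4°W

Convert each endpoint to a unit vector on the sphere (x = cos φ cos λ, y = cos φ sin λ, z = sin φ).
The central angle between the endpoints is δ = arccos(p₁·p₂) ≈ 1.417 rad (81.2°). The total great-circle distance is δ·R ≈ 1.417 × 3440 ≈ 4874 nmi, so the target fraction is f = 2200/4874 ≈ 0.451.
Interpolate at f ≈ 0.451 with slerp weights a = sin((1−f)δ)/sin δ ≈ 0.710, b = sin(fδ)/sin δ ≈ 0.604.
p = a·p₁ + b·p₂ ≈ (0.082, -0.292, 0.953); φ = arcsin(p_z) ≈ 72.33°, λ = atan2(p_y, p_x) ≈ -74.42°.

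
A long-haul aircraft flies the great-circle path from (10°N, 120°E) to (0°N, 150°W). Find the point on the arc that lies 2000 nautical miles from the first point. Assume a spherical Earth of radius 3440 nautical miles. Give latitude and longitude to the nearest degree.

≈ (8°N, 154°E)

The haversine formula gives a central angle δ ≈ 1.571 rad (90.0°) between the endpoints. The total great-circle distance is δ·R ≈ 1.571 × 3440 ≈ 5404 nmi, so the target fraction is f = 2000/5404 ≈ 0.370.
Interpolate at f ≈ 0.370 with slerp weights a = sin((1−f)δ)/sin δ ≈ 0.836, b = sin(fδ)/sin δ ≈ 0.549.
p = a·p₁ + b·p₂ ≈ (-0.887, 0.438, 0.145); φ = arcsin(p_z) ≈ 8.34°, λ = atan2(p_y, p_x) ≈ 153.72°.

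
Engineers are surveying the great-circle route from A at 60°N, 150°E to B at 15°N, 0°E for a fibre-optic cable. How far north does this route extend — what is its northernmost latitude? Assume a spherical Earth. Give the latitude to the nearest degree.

≈ 76°N

The great circle lies in the plane with unit normal n̂ = (p₁ × p₂)/|p₁ × p₂|.
Here n̂_z ≈ -0.246; the vertex latitude is φ_max = arccos|n̂_z| ≈ 75.7°.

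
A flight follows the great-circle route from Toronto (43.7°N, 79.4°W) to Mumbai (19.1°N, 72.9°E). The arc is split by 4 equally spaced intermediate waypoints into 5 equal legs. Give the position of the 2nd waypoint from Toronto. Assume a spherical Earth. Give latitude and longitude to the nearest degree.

≈ (70°N, 3°W)

Write both endpoints as unit vectors p₁, p₂ with components (cos φ cos λ, cos φ sin λ, sin φ).
The central angle between the endpoints is δ = arccos(p₁·p₂) ≈ 1.959 rad (112.3°).
Interpolate at f = 2/5 with slerp weights a = sin((1−f)δ)/sin δ ≈ 0.997, b = sin(fδ)/sin δ ≈ 0.763.
p = a·p₁ + b·p₂ ≈ (0.345, -0.020, 0.939); φ = arcsin(p_z) ≈ 69.81°, λ = atan2(p_y, p_x) ≈ -3.28°.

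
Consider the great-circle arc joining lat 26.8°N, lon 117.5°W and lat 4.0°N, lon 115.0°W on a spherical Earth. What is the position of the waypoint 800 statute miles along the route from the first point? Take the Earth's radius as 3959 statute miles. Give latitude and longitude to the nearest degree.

≈ lat 15°N, lon 116°W

Write both endpoints as unit vectors p₁, p₂ with components (cos φ cos λ, cos φ sin λ, sin φ).
The central angle between the endpoints is δ = arccos(p₁·p₂) ≈ 0.400 rad (22.9°). The total great-circle distance is δ·R ≈ 0.400 × 3959 ≈ 1584 mi, so the target fraction is f = 800/1584 ≈ 0.505.
Interpolate at f ≈ 0.505 with slerp weights a = sin((1−f)δ)/sin δ ≈ 0.505, b = sin(fδ)/sin δ ≈ 0.515.
p = a·p₁ + b·p₂ ≈ (-0.425, -0.866, 0.264); φ = arcsin(p_z) ≈ 15.29°, λ = atan2(p_y, p_x) ≈ -116.17°.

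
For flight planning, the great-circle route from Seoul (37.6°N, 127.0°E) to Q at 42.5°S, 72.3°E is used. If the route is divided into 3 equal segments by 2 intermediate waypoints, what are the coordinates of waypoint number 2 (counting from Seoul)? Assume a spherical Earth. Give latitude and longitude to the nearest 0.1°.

≈ 16.5°S, 92.9°E

From cos δ = sin φ₁ sin φ₂ + cos φ₁ cos φ₂ cos Δλ, the central angle is δ ≈ 1.646 rad (94.3°).
Interpolate at f = 2/3 with slerp weights a = sin((1−f)δ)/sin δ ≈ 0.523, b = sin(fδ)/sin δ ≈ 0.892.
p = a·p₁ + b·p₂ ≈ (-0.049, 0.958, -0.284); φ = arcsin(p_z) ≈ -16.49°, λ = atan2(p_y, p_x) ≈ 92.95°.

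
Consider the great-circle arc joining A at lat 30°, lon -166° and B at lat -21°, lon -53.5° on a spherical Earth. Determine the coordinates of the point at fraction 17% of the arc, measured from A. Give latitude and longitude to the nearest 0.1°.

≈ lat 25.1°, lon -143.8°

The haversine formula gives a central angle δ ≈ 2.081 rad (119.2°) between the endpoints.
Interpolate at f = 0.17 with slerp weights a = sin((1−f)δ)/sin δ ≈ 1.132, b = sin(fδ)/sin δ ≈ 0.397.
p = a·p₁ + b·p₂ ≈ (-0.731, -0.535, 0.424); φ = arcsin(p_z) ≈ 25.07°, λ = atan2(p_y, p_x) ≈ -143.78°.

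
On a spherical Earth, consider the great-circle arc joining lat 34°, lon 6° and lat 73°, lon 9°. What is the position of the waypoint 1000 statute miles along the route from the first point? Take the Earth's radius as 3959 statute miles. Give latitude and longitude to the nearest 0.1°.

Write both endpoints as unit vectors p₁, p₂ with components (cos φ cos λ, cos φ sin λ, sin φ).
The central angle between the endpoints is δ = arccos(p₁·p₂) ≈ 0.681 rad (39.0°). The total great-circle distance is δ·R ≈ 0.681 × 3959 ≈ 2697 mi, so the target fraction is f = 1000/2697 ≈ 0.371.
Interpolate at f ≈ 0.371 with slerp weights a = sin((1−f)δ)/sin δ ≈ 0.660, b = sin(fδ)/sin δ ≈ 0.397.
p = a·p₁ + b·p₂ ≈ (0.659, 0.075, 0.749); φ = arcsin(p_z) ≈ 48.47°, λ = atan2(p_y, p_x) ≈ 6.52°.

≈ lat 48.5°, lon 6.5°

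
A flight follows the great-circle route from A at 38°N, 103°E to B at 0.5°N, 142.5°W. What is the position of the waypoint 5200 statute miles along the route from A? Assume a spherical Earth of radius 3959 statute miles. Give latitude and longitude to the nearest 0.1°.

≈ 21.6°N, 169.2°W

Write both endpoints as unit vectors p₁, p₂ with components (cos φ cos λ, cos φ sin λ, sin φ).
The central angle between the endpoints is δ = arccos(p₁·p₂) ≈ 1.898 rad (108.7°). The total great-circle distance is δ·R ≈ 1.898 × 3959 ≈ 7514 mi, so the target fraction is f = 5200/7514 ≈ 0.692.
Interpolate at f ≈ 0.692 with slerp weights a = sin((1−f)δ)/sin δ ≈ 0.583, b = sin(fδ)/sin δ ≈ 1.021.
p = a·p₁ + b·p₂ ≈ (-0.913, -0.174, 0.368); φ = arcsin(p_z) ≈ 21.57°, λ = atan2(p_y, p_x) ≈ -169.20°.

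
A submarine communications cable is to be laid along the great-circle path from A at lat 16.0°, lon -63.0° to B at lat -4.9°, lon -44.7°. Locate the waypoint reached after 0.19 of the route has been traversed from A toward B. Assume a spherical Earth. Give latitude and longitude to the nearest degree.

Convert each endpoint to a unit vector on the sphere (x = cos φ cos λ, y = cos φ sin λ, z = sin φ).
The central angle between the endpoints is δ = arccos(p₁·p₂) ≈ 0.483 rad (27.7°).
Interpolate at f = 0.19 with slerp weights a = sin((1−f)δ)/sin δ ≈ 0.821, b = sin(fδ)/sin δ ≈ 0.197.
p = a·p₁ + b·p₂ ≈ (0.498, -0.841, 0.209); φ = arcsin(p_z) ≈ 12.09°, λ = atan2(p_y, p_x) ≈ -59.38°.

≈ lat 12°, lon -59°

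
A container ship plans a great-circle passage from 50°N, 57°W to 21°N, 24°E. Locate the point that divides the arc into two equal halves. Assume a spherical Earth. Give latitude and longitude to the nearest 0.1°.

≈ 42.8°N, 7.5°W

Write both endpoints as unit vectors p₁, p₂ with components (cos φ cos λ, cos φ sin λ, sin φ).
The central angle between the endpoints is δ = arccos(p₁·p₂) ≈ 1.194 rad (68.4°).
Interpolate at f = 1/2 with slerp weights a = sin((1−f)δ)/sin δ ≈ 0.604, b = sin(fδ)/sin δ ≈ 0.604.
p = a·p₁ + b·p₂ ≈ (0.727, -0.096, 0.680); φ = arcsin(p_z) ≈ 42.82°, λ = atan2(p_y, p_x) ≈ -7.55°.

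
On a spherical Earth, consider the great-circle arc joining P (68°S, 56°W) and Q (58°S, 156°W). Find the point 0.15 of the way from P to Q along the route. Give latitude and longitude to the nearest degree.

≈ (71°S, 71°W)

Write both endpoints as unit vectors p₁, p₂ with components (cos φ cos λ, cos φ sin λ, sin φ).
The central angle between the endpoints is δ = arccos(p₁·p₂) ≈ 0.720 rad (41.3°).
Interpolate at f = 0.15 with slerp weights a = sin((1−f)δ)/sin δ ≈ 0.871, b = sin(fδ)/sin δ ≈ 0.163.
p = a·p₁ + b·p₂ ≈ (0.103, -0.306, -0.946); φ = arcsin(p_z) ≈ -71.17°, λ = atan2(p_y, p_x) ≈ -71.32°.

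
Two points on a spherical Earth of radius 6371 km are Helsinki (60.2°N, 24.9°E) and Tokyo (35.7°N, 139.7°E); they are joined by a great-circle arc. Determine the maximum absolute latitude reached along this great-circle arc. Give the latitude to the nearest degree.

≈ 67°N

The great circle lies in the plane with unit normal n̂ = (p₁ × p₂)/|p₁ × p₂|.
Here n̂_z ≈ +0.389; the vertex latitude is φ_max = arccos|n̂_z| ≈ 67.1°.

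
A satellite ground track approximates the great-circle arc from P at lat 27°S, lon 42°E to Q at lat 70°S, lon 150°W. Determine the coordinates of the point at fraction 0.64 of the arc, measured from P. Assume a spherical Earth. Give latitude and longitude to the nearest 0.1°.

≈ lat 79.3°S, lon 59.9°E

Write both endpoints as unit vectors p₁, p₂ with components (cos φ cos λ, cos φ sin λ, sin φ).
The central angle between the endpoints is δ = arccos(p₁·p₂) ≈ 1.442 rad (82.6°).
Interpolate at f = 0.64 with slerp weights a = sin((1−f)δ)/sin δ ≈ 0.500, b = sin(fδ)/sin δ ≈ 0.804.
p = a·p₁ + b·p₂ ≈ (0.093, 0.161, -0.983); φ = arcsin(p_z) ≈ -79.29°, λ = atan2(p_y, p_x) ≈ 59.92°.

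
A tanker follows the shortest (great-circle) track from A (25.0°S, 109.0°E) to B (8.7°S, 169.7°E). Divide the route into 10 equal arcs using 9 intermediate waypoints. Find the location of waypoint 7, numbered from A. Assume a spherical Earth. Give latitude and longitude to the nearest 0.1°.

From cos δ = sin φ₁ sin φ₂ + cos φ₁ cos φ₂ cos Δλ, the central angle is δ ≈ 1.044 rad (59.8°).
Interpolate at f = 7/10 with slerp weights a = sin((1−f)δ)/sin δ ≈ 0.356, b = sin(fδ)/sin δ ≈ 0.772.
p = a·p₁ + b·p₂ ≈ (-0.856, 0.442, -0.267); φ = arcsin(p_z) ≈ -15.51°, λ = atan2(p_y, p_x) ≈ 152.70°.

≈ (15.5°S, 152.7°E)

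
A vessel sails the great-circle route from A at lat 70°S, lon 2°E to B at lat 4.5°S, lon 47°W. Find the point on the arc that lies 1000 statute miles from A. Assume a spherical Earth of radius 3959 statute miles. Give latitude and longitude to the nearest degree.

Convert each endpoint to a unit vector on the sphere (x = cos φ cos λ, y = cos φ sin λ, z = sin φ).
The central angle between the endpoints is δ = arccos(p₁·p₂) ≈ 1.269 rad (72.7°). The total great-circle distance is δ·R ≈ 1.269 × 3959 ≈ 5023 mi, so the target fraction is f = 1000/5023 ≈ 0.199.
Interpolate at f ≈ 0.199 with slerp weights a = sin((1−f)δ)/sin δ ≈ 0.890, b = sin(fδ)/sin δ ≈ 0.262.
p = a·p₁ + b·p₂ ≈ (0.482, -0.180, -0.857); φ = arcsin(p_z) ≈ -59.01°, λ = atan2(p_y, p_x) ≈ -20.49°.

≈ lat 59°S, lon 20°W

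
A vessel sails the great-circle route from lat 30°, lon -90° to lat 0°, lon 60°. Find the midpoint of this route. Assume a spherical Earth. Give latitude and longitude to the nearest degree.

≈ lat 45°, lon 0°

From cos δ = sin φ₁ sin φ₂ + cos φ₁ cos φ₂ cos Δλ, the central angle is δ ≈ 2.419 rad (138.6°).
Interpolate at f = 1/2 with slerp weights a = sin((1−f)δ)/sin δ ≈ 1.414, b = sin(fδ)/sin δ ≈ 1.414.
p = a·p₁ + b·p₂ ≈ (0.707, 0.000, 0.707); φ = arcsin(p_z) ≈ 45.00°, λ = atan2(p_y, p_x) ≈ 0.00°.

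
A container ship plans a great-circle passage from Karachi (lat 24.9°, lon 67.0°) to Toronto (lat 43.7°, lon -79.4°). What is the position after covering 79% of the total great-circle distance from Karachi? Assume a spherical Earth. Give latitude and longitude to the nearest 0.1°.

Convert each endpoint to a unit vector on the sphere (x = cos φ cos λ, y = cos φ sin λ, z = sin φ).
The central angle between the endpoints is δ = arccos(p₁·p₂) ≈ 1.829 rad (104.8°).
Interpolate at f = 0.79 with slerp weights a = sin((1−f)δ)/sin δ ≈ 0.388, b = sin(fδ)/sin δ ≈ 1.026.
p = a·p₁ + b·p₂ ≈ (0.274, -0.406, 0.872); φ = arcsin(p_z) ≈ 60.70°, λ = atan2(p_y, p_x) ≈ -55.98°.

≈ lat 60.7°, lon -56.0°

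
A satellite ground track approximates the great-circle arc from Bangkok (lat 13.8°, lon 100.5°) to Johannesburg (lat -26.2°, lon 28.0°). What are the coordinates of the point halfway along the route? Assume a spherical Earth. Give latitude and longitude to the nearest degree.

≈ lat -8°, lon 66°

The haversine formula gives a central angle δ ≈ 1.413 rad (81.0°) between the endpoints.
Interpolate at f = 1/2 with slerp weights a = sin((1−f)δ)/sin δ ≈ 0.657, b = sin(fδ)/sin δ ≈ 0.657.
p = a·p₁ + b·p₂ ≈ (0.405, 0.905, -0.133); φ = arcsin(p_z) ≈ -7.67°, λ = atan2(p_y, p_x) ≈ 65.91°.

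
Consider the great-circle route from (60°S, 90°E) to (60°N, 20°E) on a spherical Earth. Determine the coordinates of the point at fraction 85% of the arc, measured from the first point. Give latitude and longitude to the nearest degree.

Write both endpoints as unit vectors p₁, p₂ with components (cos φ cos λ, cos φ sin λ, sin φ).
The central angle between the endpoints is δ = arccos(p₁·p₂) ≈ 2.298 rad (131.6°).
Interpolate at f = 0.85 with slerp weights a = sin((1−f)δ)/sin δ ≈ 0.452, b = sin(fδ)/sin δ ≈ 1.242.
p = a·p₁ + b·p₂ ≈ (0.583, 0.438, 0.684); φ = arcsin(p_z) ≈ 43.14°, λ = atan2(p_y, p_x) ≈ 36.92°.

≈ (43°N, 37°E)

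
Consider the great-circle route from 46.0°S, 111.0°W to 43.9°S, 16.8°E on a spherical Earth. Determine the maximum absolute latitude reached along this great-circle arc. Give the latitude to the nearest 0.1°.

The great circle lies in the plane with unit normal n̂ = (p₁ × p₂)/|p₁ × p₂|.
Here n̂_z ≈ +0.403; the vertex latitude is φ_max = arccos|n̂_z| ≈ 66.2°.
Check via Clairaut: cos φ_max = |cos φ₁| · sin C = cos(46.0°)·sin(144.5°) ≈ 0.403, again giving ≈ 66.2°.

≈ 66.2°S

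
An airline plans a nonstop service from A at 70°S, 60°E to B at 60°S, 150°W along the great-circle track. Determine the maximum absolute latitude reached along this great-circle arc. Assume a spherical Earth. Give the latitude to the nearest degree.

The great circle lies in the plane with unit normal n̂ = (p₁ × p₂)/|p₁ × p₂|.
Here n̂_z ≈ +0.115; the vertex latitude is φ_max = arccos|n̂_z| ≈ 83.4°.

≈ 83°S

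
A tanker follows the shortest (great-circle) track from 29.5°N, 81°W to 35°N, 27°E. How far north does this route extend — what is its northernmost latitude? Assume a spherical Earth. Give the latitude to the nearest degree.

≈ 47°N

The great circle lies in the plane with unit normal n̂ = (p₁ × p₂)/|p₁ × p₂|.
Here n̂_z ≈ +0.679; the vertex latitude is φ_max = arccos|n̂_z| ≈ 47.2°.
Check via Clairaut: cos φ_max = |cos φ₁| · sin C = cos(29.5°)·sin(51.3°) ≈ 0.679, again giving ≈ 47.2°.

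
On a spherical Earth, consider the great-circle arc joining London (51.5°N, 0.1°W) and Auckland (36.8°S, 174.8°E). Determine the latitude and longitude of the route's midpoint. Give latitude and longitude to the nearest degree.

Convert each endpoint to a unit vector on the sphere (x = cos φ cos λ, y = cos φ sin λ, z = sin φ).
The central angle between the endpoints is δ = arccos(p₁·p₂) ≈ 2.877 rad (164.9°).
Interpolate at f = 1/2 with slerp weights a = sin((1−f)δ)/sin δ ≈ 3.796, b = sin(fδ)/sin δ ≈ 3.796.
p = a·p₁ + b·p₂ ≈ (-0.664, 0.271, 0.697); φ = arcsin(p_z) ≈ 44.17°, λ = atan2(p_y, p_x) ≈ 157.77°.

≈ 44°N, 158°E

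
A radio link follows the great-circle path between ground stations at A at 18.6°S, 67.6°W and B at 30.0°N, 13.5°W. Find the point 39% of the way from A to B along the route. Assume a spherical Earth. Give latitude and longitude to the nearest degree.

≈ 1°N, 47°W

From cos δ = sin φ₁ sin φ₂ + cos φ₁ cos φ₂ cos Δλ, the central angle is δ ≈ 1.243 rad (71.2°).
Interpolate at f = 0.39 with slerp weights a = sin((1−f)δ)/sin δ ≈ 0.726, b = sin(fδ)/sin δ ≈ 0.492.
p = a·p₁ + b·p₂ ≈ (0.677, -0.736, 0.014); φ = arcsin(p_z) ≈ 0.83°, λ = atan2(p_y, p_x) ≈ -47.40°.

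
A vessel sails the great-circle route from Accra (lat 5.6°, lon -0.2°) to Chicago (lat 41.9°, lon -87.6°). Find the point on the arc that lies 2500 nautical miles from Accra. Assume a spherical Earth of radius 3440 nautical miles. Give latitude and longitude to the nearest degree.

≈ lat 31°, lon -36°

Convert each endpoint to a unit vector on the sphere (x = cos φ cos λ, y = cos φ sin λ, z = sin φ).
The central angle between the endpoints is δ = arccos(p₁·p₂) ≈ 1.472 rad (84.3°). The total great-circle distance is δ·R ≈ 1.472 × 3440 ≈ 5063 nmi, so the target fraction is f = 2500/5063 ≈ 0.494.
Interpolate at f ≈ 0.494 with slerp weights a = sin((1−f)δ)/sin δ ≈ 0.681, b = sin(fδ)/sin δ ≈ 0.668.
p = a·p₁ + b·p₂ ≈ (0.699, -0.499, 0.512); φ = arcsin(p_z) ≈ 30.82°, λ = atan2(p_y, p_x) ≈ -35.52°.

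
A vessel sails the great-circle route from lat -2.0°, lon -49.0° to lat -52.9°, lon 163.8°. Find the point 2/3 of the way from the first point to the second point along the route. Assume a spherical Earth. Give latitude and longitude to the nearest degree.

≈ lat -67°, lon -116°

The haversine formula gives a central angle δ ≈ 2.070 rad (118.6°) between the endpoints.
Interpolate at f = 2/3 with slerp weights a = sin((1−f)δ)/sin δ ≈ 0.725, b = sin(fδ)/sin δ ≈ 1.118.
p = a·p₁ + b·p₂ ≈ (-0.172, -0.359, -0.917); φ = arcsin(p_z) ≈ -66.55°, λ = atan2(p_y, p_x) ≈ -115.67°.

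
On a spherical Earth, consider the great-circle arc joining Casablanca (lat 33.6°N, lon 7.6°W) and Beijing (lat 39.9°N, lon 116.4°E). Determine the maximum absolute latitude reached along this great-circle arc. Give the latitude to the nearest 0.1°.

The great circle lies in the plane with unit normal n̂ = (p₁ × p₂)/|p₁ × p₂|.
Here n̂_z ≈ +0.530; the vertex latitude is φ_max = arccos|n̂_z| ≈ 58.0°.
Check via Clairaut: cos φ_max = |cos φ₁| · sin C = cos(33.6°)·sin(39.5°) ≈ 0.530, again giving ≈ 58.0°.

≈ 58.0°N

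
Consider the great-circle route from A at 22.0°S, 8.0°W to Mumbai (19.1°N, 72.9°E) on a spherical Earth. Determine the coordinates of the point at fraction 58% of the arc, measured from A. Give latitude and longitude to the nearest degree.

Convert each endpoint to a unit vector on the sphere (x = cos φ cos λ, y = cos φ sin λ, z = sin φ).
The central angle between the endpoints is δ = arccos(p₁·p₂) ≈ 1.555 rad (89.1°).
Interpolate at f = 0.58 with slerp weights a = sin((1−f)δ)/sin δ ≈ 0.608, b = sin(fδ)/sin δ ≈ 0.785.
p = a·p₁ + b·p₂ ≈ (0.776, 0.630, 0.029); φ = arcsin(p_z) ≈ 1.67°, λ = atan2(p_y, p_x) ≈ 39.08°.

≈ 2°N, 39°E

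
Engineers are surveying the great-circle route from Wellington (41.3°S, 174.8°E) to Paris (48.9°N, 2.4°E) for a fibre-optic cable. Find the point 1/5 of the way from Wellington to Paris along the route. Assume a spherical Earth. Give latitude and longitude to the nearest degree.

Convert each endpoint to a unit vector on the sphere (x = cos φ cos λ, y = cos φ sin λ, z = sin φ).
The central angle between the endpoints is δ = arccos(p₁·p₂) ≈ 2.979 rad (170.7°).
Interpolate at f = 1/5 with slerp weights a = sin((1−f)δ)/sin δ ≈ 4.258, b = sin(fδ)/sin δ ≈ 3.476.
p = a·p₁ + b·p₂ ≈ (-0.903, 0.386, -0.191); φ = arcsin(p_z) ≈ -11.01°, λ = atan2(p_y, p_x) ≈ 156.87°.

≈ 11°S, 157°E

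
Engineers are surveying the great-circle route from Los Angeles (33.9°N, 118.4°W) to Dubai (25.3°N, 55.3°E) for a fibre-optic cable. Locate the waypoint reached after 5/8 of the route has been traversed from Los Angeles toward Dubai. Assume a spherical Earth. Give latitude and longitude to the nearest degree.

≈ (70°N, 43°E)

Convert each endpoint to a unit vector on the sphere (x = cos φ cos λ, y = cos φ sin λ, z = sin φ).
The central angle between the endpoints is δ = arccos(p₁·p₂) ≈ 2.103 rad (120.5°).
Interpolate at f = 5/8 with slerp weights a = sin((1−f)δ)/sin δ ≈ 0.823, b = sin(fδ)/sin δ ≈ 1.123.
p = a·p₁ + b·p₂ ≈ (0.253, 0.233, 0.939); φ = arcsin(p_z) ≈ 69.88°, λ = atan2(p_y, p_x) ≈ 42.71°.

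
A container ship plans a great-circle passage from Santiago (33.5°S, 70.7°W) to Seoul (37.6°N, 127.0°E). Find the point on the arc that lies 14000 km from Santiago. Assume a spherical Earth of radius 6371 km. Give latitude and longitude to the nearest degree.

Convert each endpoint to a unit vector on the sphere (x = cos φ cos λ, y = cos φ sin λ, z = sin φ).
The central angle between the endpoints is δ = arccos(p₁·p₂) ≈ 2.881 rad (165.1°). The total great-circle distance is δ·R ≈ 2.881 × 6371 ≈ 18353 km, so the target fraction is f = 14000/18353 ≈ 0.763.
Interpolate at f ≈ 0.763 with slerp weights a = sin((1−f)δ)/sin δ ≈ 2.448, b = sin(fδ)/sin δ ≈ 3.140.
p = a·p₁ + b·p₂ ≈ (-0.823, 0.061, 0.565); φ = arcsin(p_z) ≈ 34.41°, λ = atan2(p_y, p_x) ≈ 175.78°.

≈ 34°N, 176°E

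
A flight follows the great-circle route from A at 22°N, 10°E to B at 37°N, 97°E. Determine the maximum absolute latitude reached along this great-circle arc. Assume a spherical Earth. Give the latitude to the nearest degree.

≈ 40°N

The great circle lies in the plane with unit normal n̂ = (p₁ × p₂)/|p₁ × p₂|.
Here n̂_z ≈ +0.767; the vertex latitude is φ_max = arccos|n̂_z| ≈ 39.9°.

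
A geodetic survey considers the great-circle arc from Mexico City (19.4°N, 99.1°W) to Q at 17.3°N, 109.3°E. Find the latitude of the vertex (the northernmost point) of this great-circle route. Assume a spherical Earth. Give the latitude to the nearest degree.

≈ 54°N

The great circle lies in the plane with unit normal n̂ = (p₁ × p₂)/|p₁ × p₂|.
Here n̂_z ≈ -0.594; the vertex latitude is φ_max = arccos|n̂_z| ≈ 53.5°.
Check via Clairaut: cos φ_max = |cos φ₁| · sin C = cos(19.4°)·sin(39.1°) ≈ 0.594, again giving ≈ 53.5°.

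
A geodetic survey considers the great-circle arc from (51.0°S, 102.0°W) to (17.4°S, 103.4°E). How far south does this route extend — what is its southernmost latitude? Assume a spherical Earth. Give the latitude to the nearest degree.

≈ 74°S

The great circle lies in the plane with unit normal n̂ = (p₁ × p₂)/|p₁ × p₂|.
Here n̂_z ≈ -0.271; the vertex latitude is φ_max = arccos|n̂_z| ≈ 74.3°.
Check via Clairaut: cos φ_max = |cos φ₁| · sin C = cos(51.0°)·sin(154.5°) ≈ 0.271, again giving ≈ 74.3°.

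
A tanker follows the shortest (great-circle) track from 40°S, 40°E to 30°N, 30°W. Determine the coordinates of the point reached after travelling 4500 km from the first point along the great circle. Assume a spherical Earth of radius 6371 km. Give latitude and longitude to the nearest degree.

≈ 12°S, 7°E

Write both endpoints as unit vectors p₁, p₂ with components (cos φ cos λ, cos φ sin λ, sin φ).
The central angle between the endpoints is δ = arccos(p₁·p₂) ≈ 1.665 rad (95.4°). The total great-circle distance is δ·R ≈ 1.665 × 6371 ≈ 10610 km, so the target fraction is f = 4500/10610 ≈ 0.424.
Interpolate at f ≈ 0.424 with slerp weights a = sin((1−f)δ)/sin δ ≈ 0.822, b = sin(fδ)/sin δ ≈ 0.652.
p = a·p₁ + b·p₂ ≈ (0.972, 0.123, -0.203); φ = arcsin(p_z) ≈ -11.69°, λ = atan2(p_y, p_x) ≈ 7.19°.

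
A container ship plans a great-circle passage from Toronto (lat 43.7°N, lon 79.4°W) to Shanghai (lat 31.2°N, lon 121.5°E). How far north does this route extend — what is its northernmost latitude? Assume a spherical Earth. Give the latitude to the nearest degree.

≈ 77°N

The great circle lies in the plane with unit normal n̂ = (p₁ × p₂)/|p₁ × p₂|.
Here n̂_z ≈ -0.226; the vertex latitude is φ_max = arccos|n̂_z| ≈ 76.9°.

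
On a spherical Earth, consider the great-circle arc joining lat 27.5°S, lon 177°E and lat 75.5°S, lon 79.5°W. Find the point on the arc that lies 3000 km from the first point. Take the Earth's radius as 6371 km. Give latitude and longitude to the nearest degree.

Convert each endpoint to a unit vector on the sphere (x = cos φ cos λ, y = cos φ sin λ, z = sin φ).
The central angle between the endpoints is δ = arccos(p₁·p₂) ≈ 1.165 rad (66.7°). The total great-circle distance is δ·R ≈ 1.165 × 6371 ≈ 7419 km, so the target fraction is f = 3000/7419 ≈ 0.404.
Interpolate at f ≈ 0.404 with slerp weights a = sin((1−f)δ)/sin δ ≈ 0.696, b = sin(fδ)/sin δ ≈ 0.494.
p = a·p₁ + b·p₂ ≈ (-0.594, -0.089, -0.800); φ = arcsin(p_z) ≈ -53.08°, λ = atan2(p_y, p_x) ≈ -171.45°.

≈ lat 53°S, lon 171°W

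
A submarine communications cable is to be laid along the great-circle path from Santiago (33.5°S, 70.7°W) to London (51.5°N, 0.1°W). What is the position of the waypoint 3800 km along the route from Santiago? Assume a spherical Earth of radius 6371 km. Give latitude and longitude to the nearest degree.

Convert each endpoint to a unit vector on the sphere (x = cos φ cos λ, y = cos φ sin λ, z = sin φ).
The central angle between the endpoints is δ = arccos(p₁·p₂) ≈ 1.833 rad (105.0°). The total great-circle distance is δ·R ≈ 1.833 × 6371 ≈ 11680 km, so the target fraction is f = 3800/11680 ≈ 0.325.
Interpolate at f ≈ 0.325 with slerp weights a = sin((1−f)δ)/sin δ ≈ 0.978, b = sin(fδ)/sin δ ≈ 0.582.
p = a·p₁ + b·p₂ ≈ (0.632, -0.771, -0.085); φ = arcsin(p_z) ≈ -4.86°, λ = atan2(p_y, p_x) ≈ -50.66°.

≈ (5°S, 51°W)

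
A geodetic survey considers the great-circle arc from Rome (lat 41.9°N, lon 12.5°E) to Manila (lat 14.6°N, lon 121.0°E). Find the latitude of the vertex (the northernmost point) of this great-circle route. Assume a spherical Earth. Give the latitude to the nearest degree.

The great circle lies in the plane with unit normal n̂ = (p₁ × p₂)/|p₁ × p₂|.
Here n̂_z ≈ +0.684; the vertex latitude is φ_max = arccos|n̂_z| ≈ 46.8°.
Check via Clairaut: cos φ_max = |cos φ₁| · sin C = cos(41.9°)·sin(66.8°) ≈ 0.684, again giving ≈ 46.8°.

≈ 47°N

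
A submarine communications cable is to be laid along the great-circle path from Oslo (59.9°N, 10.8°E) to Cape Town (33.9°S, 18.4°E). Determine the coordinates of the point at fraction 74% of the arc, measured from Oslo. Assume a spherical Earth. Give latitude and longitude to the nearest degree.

Write both endpoints as unit vectors p₁, p₂ with components (cos φ cos λ, cos φ sin λ, sin φ).
The central angle between the endpoints is δ = arccos(p₁·p₂) ≈ 1.641 rad (94.0°).
Interpolate at f = 0.74 with slerp weights a = sin((1−f)δ)/sin δ ≈ 0.415, b = sin(fδ)/sin δ ≈ 0.939.
p = a·p₁ + b·p₂ ≈ (0.944, 0.285, -0.165); φ = arcsin(p_z) ≈ -9.50°, λ = atan2(p_y, p_x) ≈ 16.80°.

≈ 10°S, 17°E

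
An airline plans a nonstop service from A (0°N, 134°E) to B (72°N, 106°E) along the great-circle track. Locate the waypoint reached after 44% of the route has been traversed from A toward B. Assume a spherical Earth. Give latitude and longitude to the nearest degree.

≈ (32°N, 128°E)

The haversine formula gives a central angle δ ≈ 1.294 rad (74.2°) between the endpoints.
Interpolate at f = 0.44 with slerp weights a = sin((1−f)δ)/sin δ ≈ 0.689, b = sin(fδ)/sin δ ≈ 0.561.
p = a·p₁ + b·p₂ ≈ (-0.527, 0.662, 0.533); φ = arcsin(p_z) ≈ 32.21°, λ = atan2(p_y, p_x) ≈ 128.48°.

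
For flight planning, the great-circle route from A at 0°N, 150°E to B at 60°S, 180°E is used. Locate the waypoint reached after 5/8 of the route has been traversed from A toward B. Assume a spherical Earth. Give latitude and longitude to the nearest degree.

≈ 38°S, 163°E

Write both endpoints as unit vectors p₁, p₂ with components (cos φ cos λ, cos φ sin λ, sin φ).
The central angle between the endpoints is δ = arccos(p₁·p₂) ≈ 1.123 rad (64.3°).
Interpolate at f = 5/8 with slerp weights a = sin((1−f)δ)/sin δ ≈ 0.453, b = sin(fδ)/sin δ ≈ 0.716.
p = a·p₁ + b·p₂ ≈ (-0.751, 0.227, -0.620); φ = arcsin(p_z) ≈ -38.34°, λ = atan2(p_y, p_x) ≈ 163.20°.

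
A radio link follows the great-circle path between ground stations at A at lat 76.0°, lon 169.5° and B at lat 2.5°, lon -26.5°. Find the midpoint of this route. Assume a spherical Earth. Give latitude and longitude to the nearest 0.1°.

≈ lat 52.8°, lon -31.5°

Write both endpoints as unit vectors p₁, p₂ with components (cos φ cos λ, cos φ sin λ, sin φ).
The central angle between the endpoints is δ = arccos(p₁·p₂) ≈ 1.762 rad (101.0°).
Interpolate at f = 1/2 with slerp weights a = sin((1−f)δ)/sin δ ≈ 0.786, b = sin(fδ)/sin δ ≈ 0.786.
p = a·p₁ + b·p₂ ≈ (0.516, -0.316, 0.797); φ = arcsin(p_z) ≈ 52.81°, λ = atan2(p_y, p_x) ≈ -31.47°.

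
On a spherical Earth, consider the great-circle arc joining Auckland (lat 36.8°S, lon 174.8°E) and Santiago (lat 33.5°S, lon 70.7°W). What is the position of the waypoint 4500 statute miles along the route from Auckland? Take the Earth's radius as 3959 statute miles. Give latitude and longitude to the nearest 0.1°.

Convert each endpoint to a unit vector on the sphere (x = cos φ cos λ, y = cos φ sin λ, z = sin φ).
The central angle between the endpoints is δ = arccos(p₁·p₂) ≈ 1.517 rad (86.9°). The total great-circle distance is δ·R ≈ 1.517 × 3959 ≈ 6006 mi, so the target fraction is f = 4500/6006 ≈ 0.749.
Interpolate at f ≈ 0.749 with slerp weights a = sin((1−f)δ)/sin δ ≈ 0.372, b = sin(fδ)/sin δ ≈ 0.909.
p = a·p₁ + b·p₂ ≈ (-0.046, -0.688, -0.724); φ = arcsin(p_z) ≈ -46.40°, λ = atan2(p_y, p_x) ≈ -93.83°.

≈ lat 46.4°S, lon 93.8°W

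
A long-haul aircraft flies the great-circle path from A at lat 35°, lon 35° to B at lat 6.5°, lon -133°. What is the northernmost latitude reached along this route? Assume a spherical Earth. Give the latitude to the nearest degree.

≈ 76°

The great circle lies in the plane with unit normal n̂ = (p₁ × p₂)/|p₁ × p₂|.
Here n̂_z ≈ -0.248; the vertex latitude is φ_max = arccos|n̂_z| ≈ 75.6°.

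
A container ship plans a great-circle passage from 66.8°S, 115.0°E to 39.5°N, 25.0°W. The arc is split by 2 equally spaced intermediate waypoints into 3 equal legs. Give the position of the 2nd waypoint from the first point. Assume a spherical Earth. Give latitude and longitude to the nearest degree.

Convert each endpoint to a unit vector on the sphere (x = cos φ cos λ, y = cos φ sin λ, z = sin φ).
The central angle between the endpoints is δ = arccos(p₁·p₂) ≈ 2.528 rad (144.8°).
Interpolate at f = 2/3 with slerp weights a = sin((1−f)δ)/sin δ ≈ 1.296, b = sin(fδ)/sin δ ≈ 1.725.
p = a·p₁ + b·p₂ ≈ (0.991, -0.100, -0.094); φ = arcsin(p_z) ≈ -5.39°, λ = atan2(p_y, p_x) ≈ -5.75°.

≈ 5°S, 6°W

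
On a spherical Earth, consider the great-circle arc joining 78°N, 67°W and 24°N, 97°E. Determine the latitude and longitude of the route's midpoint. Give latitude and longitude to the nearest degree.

≈ 63°N, 92°E

From cos δ = sin φ₁ sin φ₂ + cos φ₁ cos φ₂ cos Δλ, the central angle is δ ≈ 1.354 rad (77.6°).
Interpolate at f = 1/2 with slerp weights a = sin((1−f)δ)/sin δ ≈ 0.641, b = sin(fδ)/sin δ ≈ 0.641.
p = a·p₁ + b·p₂ ≈ (-0.019, 0.459, 0.888); φ = arcsin(p_z) ≈ 62.66°, λ = atan2(p_y, p_x) ≈ 92.41°.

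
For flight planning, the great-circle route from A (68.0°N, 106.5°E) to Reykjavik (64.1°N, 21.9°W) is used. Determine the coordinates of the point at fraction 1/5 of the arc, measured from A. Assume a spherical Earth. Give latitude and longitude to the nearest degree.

≈ (75°N, 90°E)

Write both endpoints as unit vectors p₁, p₂ with components (cos φ cos λ, cos φ sin λ, sin φ).
The central angle between the endpoints is δ = arccos(p₁·p₂) ≈ 0.749 rad (42.9°).
Interpolate at f = 1/5 with slerp weights a = sin((1−f)δ)/sin δ ≈ 0.828, b = sin(fδ)/sin δ ≈ 0.219.
p = a·p₁ + b·p₂ ≈ (0.001, 0.262, 0.965); φ = arcsin(p_z) ≈ 74.82°, λ = atan2(p_y, p_x) ≈ 89.85°.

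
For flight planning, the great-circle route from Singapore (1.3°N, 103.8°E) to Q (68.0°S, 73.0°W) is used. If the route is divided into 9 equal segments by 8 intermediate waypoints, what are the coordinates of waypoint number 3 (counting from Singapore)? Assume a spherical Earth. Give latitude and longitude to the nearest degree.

≈ (36°S, 103°E)

Convert each endpoint to a unit vector on the sphere (x = cos φ cos λ, y = cos φ sin λ, z = sin φ).
The central angle between the endpoints is δ = arccos(p₁·p₂) ≈ 1.977 rad (113.3°).
Interpolate at f = 3/9 with slerp weights a = sin((1−f)δ)/sin δ ≈ 1.054, b = sin(fδ)/sin δ ≈ 0.666.
p = a·p₁ + b·p₂ ≈ (-0.178, 0.784, -0.594); φ = arcsin(p_z) ≈ -36.44°, λ = atan2(p_y, p_x) ≈ 102.81°.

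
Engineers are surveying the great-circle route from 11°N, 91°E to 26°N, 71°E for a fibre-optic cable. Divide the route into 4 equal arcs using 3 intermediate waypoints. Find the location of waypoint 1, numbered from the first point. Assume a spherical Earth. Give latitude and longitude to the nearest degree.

Write both endpoints as unit vectors p₁, p₂ with components (cos φ cos λ, cos φ sin λ, sin φ).
The central angle between the endpoints is δ = arccos(p₁·p₂) ≈ 0.421 rad (24.1°).
Interpolate at f = 1/4 with slerp weights a = sin((1−f)δ)/sin δ ≈ 0.760, b = sin(fδ)/sin δ ≈ 0.257.
p = a·p₁ + b·p₂ ≈ (0.062, 0.964, 0.258); φ = arcsin(p_z) ≈ 14.93°, λ = atan2(p_y, p_x) ≈ 86.31°.

≈ 15°N, 86°E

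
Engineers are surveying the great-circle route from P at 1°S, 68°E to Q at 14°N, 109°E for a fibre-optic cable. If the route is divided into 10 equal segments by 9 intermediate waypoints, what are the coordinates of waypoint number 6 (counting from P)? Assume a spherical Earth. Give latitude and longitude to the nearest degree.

The haversine formula gives a central angle δ ≈ 0.755 rad (43.3°) between the endpoints.
Interpolate at f = 6/10 with slerp weights a = sin((1−f)δ)/sin δ ≈ 0.434, b = sin(fδ)/sin δ ≈ 0.639.
p = a·p₁ + b·p₂ ≈ (-0.039, 0.988, 0.147); φ = arcsin(p_z) ≈ 8.45°, λ = atan2(p_y, p_x) ≈ 92.27°.

≈ 8°N, 92°E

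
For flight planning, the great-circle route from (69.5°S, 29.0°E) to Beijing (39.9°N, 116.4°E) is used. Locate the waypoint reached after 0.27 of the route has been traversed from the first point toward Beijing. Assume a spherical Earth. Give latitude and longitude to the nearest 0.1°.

≈ (45.5°S, 78.3°E)

The haversine formula gives a central angle δ ≈ 2.200 rad (126.1°) between the endpoints.
Interpolate at f = 0.27 with slerp weights a = sin((1−f)δ)/sin δ ≈ 1.236, b = sin(fδ)/sin δ ≈ 0.692.
p = a·p₁ + b·p₂ ≈ (0.142, 0.686, -0.714); φ = arcsin(p_z) ≈ -45.55°, λ = atan2(p_y, p_x) ≈ 78.26°.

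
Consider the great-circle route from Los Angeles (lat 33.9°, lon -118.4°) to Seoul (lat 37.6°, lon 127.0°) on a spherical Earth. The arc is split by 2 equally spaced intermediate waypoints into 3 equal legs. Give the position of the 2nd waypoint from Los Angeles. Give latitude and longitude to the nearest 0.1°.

Write both endpoints as unit vectors p₁, p₂ with components (cos φ cos λ, cos φ sin λ, sin φ).
The central angle between the endpoints is δ = arccos(p₁·p₂) ≈ 1.504 rad (86.2°).
Interpolate at f = 2/3 with slerp weights a = sin((1−f)δ)/sin δ ≈ 0.482, b = sin(fδ)/sin δ ≈ 0.845.
p = a·p₁ + b·p₂ ≈ (-0.593, 0.183, 0.784); φ = arcsin(p_z) ≈ 51.64°, λ = atan2(p_y, p_x) ≈ 162.86°.

≈ lat 51.6°, lon 162.9°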